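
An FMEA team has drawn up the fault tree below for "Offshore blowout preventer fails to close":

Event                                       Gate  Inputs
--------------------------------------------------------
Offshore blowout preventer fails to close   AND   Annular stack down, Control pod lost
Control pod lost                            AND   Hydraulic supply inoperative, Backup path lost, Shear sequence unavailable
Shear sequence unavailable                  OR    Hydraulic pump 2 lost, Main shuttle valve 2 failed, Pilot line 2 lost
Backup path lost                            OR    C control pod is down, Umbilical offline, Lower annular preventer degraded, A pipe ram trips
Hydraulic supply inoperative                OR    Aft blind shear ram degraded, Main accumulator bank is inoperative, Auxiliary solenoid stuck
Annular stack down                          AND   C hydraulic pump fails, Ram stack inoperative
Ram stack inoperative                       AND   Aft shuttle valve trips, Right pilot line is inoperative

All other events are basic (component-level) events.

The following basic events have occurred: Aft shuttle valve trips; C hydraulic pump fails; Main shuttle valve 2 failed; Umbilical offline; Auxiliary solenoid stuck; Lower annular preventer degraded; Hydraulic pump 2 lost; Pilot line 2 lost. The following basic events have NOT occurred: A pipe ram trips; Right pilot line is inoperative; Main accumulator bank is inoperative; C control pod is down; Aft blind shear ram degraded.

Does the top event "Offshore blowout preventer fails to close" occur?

Ram stack inoperative [AND]: Aft shuttle valve trips=occurs, Right pilot line is inoperative=not → not all inputs occur → does not occur.
Annular stack down [AND]: C hydraulic pump fails=occurs, Ram stack inoperative=not → not all inputs occur → does not occur.
Hydraulic supply inoperative [OR]: Aft blind shear ram degraded=not, Main accumulator bank is inoperative=not, Auxiliary solenoid stuck=occurs → at least one input occurs → occurs.
Backup path lost [OR]: C control pod is down=not, Umbilical offline=occurs, Lower annular preventer degraded=occurs, A pipe ram trips=not → at least one input occurs → occurs.
Shear sequence unavailable [OR]: Hydraulic pump 2 lost=occurs, Main shuttle valve 2 failed=occurs, Pilot line 2 lost=occurs → at least one input occurs → occurs.
Control pod lost [AND]: Hydraulic supply inoperative=occurs, Backup path lost=occurs, Shear sequence unavailable=occurs → all inputs occur → occurs.
Offshore blowout preventer fails to close [AND]: Annular stack down=not, Control pod lost=occurs → not all inputs occur → does not occur.

No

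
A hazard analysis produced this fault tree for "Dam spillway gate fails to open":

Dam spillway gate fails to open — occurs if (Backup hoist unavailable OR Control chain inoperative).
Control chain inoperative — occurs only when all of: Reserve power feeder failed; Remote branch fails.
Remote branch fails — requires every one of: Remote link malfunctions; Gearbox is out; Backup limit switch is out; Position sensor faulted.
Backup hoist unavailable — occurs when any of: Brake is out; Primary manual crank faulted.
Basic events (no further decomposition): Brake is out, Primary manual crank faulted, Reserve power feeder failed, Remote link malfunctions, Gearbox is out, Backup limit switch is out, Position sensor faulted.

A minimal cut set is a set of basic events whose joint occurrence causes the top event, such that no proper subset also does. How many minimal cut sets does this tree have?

Backup hoist unavailable [OR]: union of children's cut sets → 2 cut set(s).
Remote branch fails [AND]: one cut set from each child combined → 1 × 1 × 1 × 1 = 1 cut set(s).
Control chain inoperative [AND]: one cut set from each child combined → 1 × 1 = 1 cut set(s).
Dam spillway gate fails to open [OR]: union of children's cut sets → 3 cut set(s).
Minimal cut sets: {Brake is out}; {Primary manual crank faulted}; {Backup limit switch is out, Gearbox is out, Position sensor faulted, Remote link malfunctions, Reserve power feeder failed}.

3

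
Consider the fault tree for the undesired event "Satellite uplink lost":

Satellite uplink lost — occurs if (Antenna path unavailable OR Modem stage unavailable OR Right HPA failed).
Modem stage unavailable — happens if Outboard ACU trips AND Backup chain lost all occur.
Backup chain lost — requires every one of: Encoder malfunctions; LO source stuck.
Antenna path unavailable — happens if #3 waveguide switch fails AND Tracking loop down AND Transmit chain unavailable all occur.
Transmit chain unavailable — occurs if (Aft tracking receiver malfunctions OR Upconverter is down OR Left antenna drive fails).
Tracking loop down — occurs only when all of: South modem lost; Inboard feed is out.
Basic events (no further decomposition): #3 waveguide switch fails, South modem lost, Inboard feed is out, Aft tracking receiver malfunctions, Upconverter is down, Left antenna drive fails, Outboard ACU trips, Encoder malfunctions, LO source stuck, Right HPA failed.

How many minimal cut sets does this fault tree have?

5

Tracking loop down [AND]: one cut set from each child combined → 1 × 1 = 1 cut set(s).
Transmit chain unavailable [OR]: union of children's cut sets → 3 cut set(s).
Antenna path unavailable [AND]: one cut set from each child combined → 1 × 1 × 3 = 3 cut set(s).
Backup chain lost [AND]: one cut set from each child combined → 1 × 1 = 1 cut set(s).
Modem stage unavailable [AND]: one cut set from each child combined → 1 × 1 = 1 cut set(s).
Satellite uplink lost [OR]: union of children's cut sets → 5 cut set(s).
Minimal cut sets: {#3 waveguide switch fails, Aft tracking receiver malfunctions, Inboard feed is out, South modem lost}; {#3 waveguide switch fails, Inboard feed is out, South modem lost, Upconverter is down}; {#3 waveguide switch fails, Inboard feed is out, Left antenna drive fails, South modem lost}; {Encoder malfunctions, LO source stuck, Outboard ACU trips}; {Right HPA failed}.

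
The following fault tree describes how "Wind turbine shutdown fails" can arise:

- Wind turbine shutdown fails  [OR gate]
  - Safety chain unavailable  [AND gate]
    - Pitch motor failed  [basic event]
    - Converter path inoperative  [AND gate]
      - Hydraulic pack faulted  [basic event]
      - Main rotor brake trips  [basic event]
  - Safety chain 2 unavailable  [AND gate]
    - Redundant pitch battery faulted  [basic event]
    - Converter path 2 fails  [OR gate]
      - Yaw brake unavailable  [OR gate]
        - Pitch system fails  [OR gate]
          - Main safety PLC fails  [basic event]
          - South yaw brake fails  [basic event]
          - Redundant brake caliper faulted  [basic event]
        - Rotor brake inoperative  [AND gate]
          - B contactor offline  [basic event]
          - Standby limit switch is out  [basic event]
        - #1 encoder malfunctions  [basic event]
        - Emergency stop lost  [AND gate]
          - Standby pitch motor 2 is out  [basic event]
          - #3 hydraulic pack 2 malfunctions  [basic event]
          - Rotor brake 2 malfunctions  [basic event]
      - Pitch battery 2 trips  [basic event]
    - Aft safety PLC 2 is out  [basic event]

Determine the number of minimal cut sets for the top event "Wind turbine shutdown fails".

Converter path inoperative [AND]: one cut set from each child combined → 1 × 1 = 1 cut set(s).
Safety chain unavailable [AND]: one cut set from each child combined → 1 × 1 = 1 cut set(s).
Pitch system fails [OR]: union of children's cut sets → 3 cut set(s).
Rotor brake inoperative [AND]: one cut set from each child combined → 1 × 1 = 1 cut set(s).
Emergency stop lost [AND]: one cut set from each child combined → 1 × 1 × 1 = 1 cut set(s).
Yaw brake unavailable [OR]: union of children's cut sets → 6 cut set(s).
Converter path 2 fails [OR]: union of children's cut sets → 7 cut set(s).
Safety chain 2 unavailable [AND]: one cut set from each child combined → 1 × 7 × 1 = 7 cut set(s).
Wind turbine shutdown fails [OR]: union of children's cut sets → 8 cut set(s).
Minimal cut sets: {Hydraulic pack faulted, Main rotor brake trips, Pitch motor failed}; {Aft safety PLC 2 is out, Main safety PLC fails, Redundant pitch battery faulted}; {Aft safety PLC 2 is out, Redundant pitch battery faulted, South yaw brake fails}; {Aft safety PLC 2 is out, Redundant brake caliper faulted, Redundant pitch battery faulted}; {Aft safety PLC 2 is out, B contactor offline, Redundant pitch battery faulted, Standby limit switch is out}; {#1 encoder malfunctions, Aft safety PLC 2 is out, Redundant pitch battery faulted}; {#3 hydraulic pack 2 malfunctions, Aft safety PLC 2 is out, Redundant pitch battery faulted, Rotor brake 2 malfunctions, Standby pitch motor 2 is out}; {Aft safety PLC 2 is out, Pitch battery 2 trips, Redundant pitch battery faulted}.

8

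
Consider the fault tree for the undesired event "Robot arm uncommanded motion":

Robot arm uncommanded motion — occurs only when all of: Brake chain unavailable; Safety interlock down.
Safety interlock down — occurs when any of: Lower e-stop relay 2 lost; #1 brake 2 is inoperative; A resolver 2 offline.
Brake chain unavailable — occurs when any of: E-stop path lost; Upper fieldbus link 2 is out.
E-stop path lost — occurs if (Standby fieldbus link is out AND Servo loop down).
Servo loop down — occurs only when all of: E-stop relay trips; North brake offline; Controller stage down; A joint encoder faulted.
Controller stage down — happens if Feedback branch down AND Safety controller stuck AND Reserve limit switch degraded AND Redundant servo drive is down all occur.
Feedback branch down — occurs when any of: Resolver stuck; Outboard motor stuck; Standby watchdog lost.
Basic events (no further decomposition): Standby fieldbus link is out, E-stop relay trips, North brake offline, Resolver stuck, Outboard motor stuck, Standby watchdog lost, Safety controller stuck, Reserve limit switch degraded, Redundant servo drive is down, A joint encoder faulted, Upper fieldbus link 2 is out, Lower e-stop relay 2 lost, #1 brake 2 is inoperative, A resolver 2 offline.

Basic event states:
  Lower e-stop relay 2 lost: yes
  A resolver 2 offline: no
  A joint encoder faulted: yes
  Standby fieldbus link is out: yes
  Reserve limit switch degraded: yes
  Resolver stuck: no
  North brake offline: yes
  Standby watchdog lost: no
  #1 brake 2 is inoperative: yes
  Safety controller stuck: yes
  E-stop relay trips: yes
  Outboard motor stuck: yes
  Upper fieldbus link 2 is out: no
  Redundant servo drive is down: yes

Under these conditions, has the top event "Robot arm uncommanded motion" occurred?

Yes

Feedback branch down [OR]: Resolver stuck=not, Outboard motor stuck=occurs, Standby watchdog lost=not → at least one input occurs → occurs.
Controller stage down [AND]: Feedback branch down=occurs, Safety controller stuck=occurs, Reserve limit switch degraded=occurs, Redundant servo drive is down=occurs → all inputs occur → occurs.
Servo loop down [AND]: E-stop relay trips=occurs, North brake offline=occurs, Controller stage down=occurs, A joint encoder faulted=occurs → all inputs occur → occurs.
E-stop path lost [AND]: Standby fieldbus link is out=occurs, Servo loop down=occurs → all inputs occur → occurs.
Brake chain unavailable [OR]: E-stop path lost=occurs, Upper fieldbus link 2 is out=not → at least one input occurs → occurs.
Safety interlock down [OR]: Lower e-stop relay 2 lost=occurs, #1 brake 2 is inoperative=occurs, A resolver 2 offline=not → at least one input occurs → occurs.
Robot arm uncommanded motion [AND]: Brake chain unavailable=occurs, Safety interlock down=occurs → all inputs occur → occurs.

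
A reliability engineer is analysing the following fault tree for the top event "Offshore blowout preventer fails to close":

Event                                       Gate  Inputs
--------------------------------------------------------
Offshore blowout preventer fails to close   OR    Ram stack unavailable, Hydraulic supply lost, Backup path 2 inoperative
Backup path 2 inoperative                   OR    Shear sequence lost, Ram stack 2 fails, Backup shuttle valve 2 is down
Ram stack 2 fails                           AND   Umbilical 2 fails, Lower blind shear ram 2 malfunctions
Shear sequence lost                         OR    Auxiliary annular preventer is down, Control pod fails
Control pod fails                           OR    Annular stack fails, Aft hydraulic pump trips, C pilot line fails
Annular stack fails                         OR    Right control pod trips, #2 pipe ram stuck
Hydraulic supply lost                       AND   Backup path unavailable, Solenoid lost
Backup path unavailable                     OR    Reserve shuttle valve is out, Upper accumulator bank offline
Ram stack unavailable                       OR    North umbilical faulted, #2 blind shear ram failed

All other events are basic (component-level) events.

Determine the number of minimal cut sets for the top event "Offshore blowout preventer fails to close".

Ram stack unavailable [OR]: union of children's cut sets → 2 cut set(s).
Backup path unavailable [OR]: union of children's cut sets → 2 cut set(s).
Hydraulic supply lost [AND]: one cut set from each child combined → 2 × 1 = 2 cut set(s).
Annular stack fails [OR]: union of children's cut sets → 2 cut set(s).
Control pod fails [OR]: union of children's cut sets → 4 cut set(s).
Shear sequence lost [OR]: union of children's cut sets → 5 cut set(s).
Ram stack 2 fails [AND]: one cut set from each child combined → 1 × 1 = 1 cut set(s).
Backup path 2 inoperative [OR]: union of children's cut sets → 7 cut set(s).
Offshore blowout preventer fails to close [OR]: union of children's cut sets → 11 cut set(s).

11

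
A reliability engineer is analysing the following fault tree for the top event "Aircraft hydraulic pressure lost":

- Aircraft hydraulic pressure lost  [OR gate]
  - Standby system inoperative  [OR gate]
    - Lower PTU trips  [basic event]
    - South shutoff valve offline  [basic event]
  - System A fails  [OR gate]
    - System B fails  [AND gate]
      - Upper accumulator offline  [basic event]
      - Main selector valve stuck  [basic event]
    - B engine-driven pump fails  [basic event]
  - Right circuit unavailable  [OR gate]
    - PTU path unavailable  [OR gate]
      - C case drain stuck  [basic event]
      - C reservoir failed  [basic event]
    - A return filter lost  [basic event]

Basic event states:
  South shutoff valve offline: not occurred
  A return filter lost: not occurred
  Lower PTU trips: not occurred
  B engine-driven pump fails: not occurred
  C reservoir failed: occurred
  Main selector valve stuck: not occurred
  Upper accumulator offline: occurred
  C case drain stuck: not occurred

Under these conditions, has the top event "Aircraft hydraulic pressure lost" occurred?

Standby system inoperative [OR]: Lower PTU trips=not, South shutoff valve offline=not → no input occurs → does not occur.
System B fails [AND]: Upper accumulator offline=occurs, Main selector valve stuck=not → not all inputs occur → does not occur.
System A fails [OR]: System B fails=not, B engine-driven pump fails=not → no input occurs → does not occur.
PTU path unavailable [OR]: C case drain stuck=not, C reservoir failed=occurs → at least one input occurs → occurs.
Right circuit unavailable [OR]: PTU path unavailable=occurs, A return filter lost=not → at least one input occurs → occurs.
Aircraft hydraulic pressure lost [OR]: Standby system inoperative=not, System A fails=not, Right circuit unavailable=occurs → at least one input occurs → occurs.

Yes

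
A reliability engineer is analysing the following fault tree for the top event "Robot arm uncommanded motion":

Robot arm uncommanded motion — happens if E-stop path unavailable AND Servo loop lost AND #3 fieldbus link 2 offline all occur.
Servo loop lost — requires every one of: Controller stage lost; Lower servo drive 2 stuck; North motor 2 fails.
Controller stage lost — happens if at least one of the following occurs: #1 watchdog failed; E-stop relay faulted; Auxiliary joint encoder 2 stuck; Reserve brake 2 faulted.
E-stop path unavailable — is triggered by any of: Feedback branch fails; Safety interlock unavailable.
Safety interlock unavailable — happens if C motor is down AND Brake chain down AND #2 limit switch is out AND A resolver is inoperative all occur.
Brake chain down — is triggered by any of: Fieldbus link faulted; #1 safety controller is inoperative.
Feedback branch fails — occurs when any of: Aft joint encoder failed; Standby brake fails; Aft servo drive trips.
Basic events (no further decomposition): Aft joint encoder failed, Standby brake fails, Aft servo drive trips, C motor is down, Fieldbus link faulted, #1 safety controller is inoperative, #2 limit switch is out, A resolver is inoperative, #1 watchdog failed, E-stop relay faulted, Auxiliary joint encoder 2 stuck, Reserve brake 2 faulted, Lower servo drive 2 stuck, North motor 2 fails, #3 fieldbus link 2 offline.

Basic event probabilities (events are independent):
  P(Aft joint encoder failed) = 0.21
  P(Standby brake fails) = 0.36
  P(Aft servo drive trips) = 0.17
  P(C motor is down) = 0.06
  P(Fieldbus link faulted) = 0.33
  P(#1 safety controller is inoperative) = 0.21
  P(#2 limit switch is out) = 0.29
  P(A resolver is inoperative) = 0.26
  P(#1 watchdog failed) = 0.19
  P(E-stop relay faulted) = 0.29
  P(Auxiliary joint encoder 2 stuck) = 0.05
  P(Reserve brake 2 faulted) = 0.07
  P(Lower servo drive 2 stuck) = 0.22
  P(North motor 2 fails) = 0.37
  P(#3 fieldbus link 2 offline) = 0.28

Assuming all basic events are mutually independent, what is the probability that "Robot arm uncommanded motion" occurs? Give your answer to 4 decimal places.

0.0065

P(Feedback branch fails) [OR] = 1 − (1−0.21) × (1−0.36) × (1−0.17) = 0.580352
P(Brake chain down) [OR] = 1 − (1−0.33) × (1−0.21) = 0.470700
P(Safety interlock unavailable) [AND] = 0.06 × 0.470700 × 0.29 × 0.26 = 0.002129
P(E-stop path unavailable) [OR] = 1 − (1−0.580352) × (1−0.002129) = 0.581245
P(Controller stage lost) [OR] = 1 − (1−0.19) × (1−0.29) × (1−0.05) × (1−0.07) = 0.491899
P(Servo loop lost) [AND] = 0.491899 × 0.22 × 0.37 = 0.040041
P(Robot arm uncommanded motion) [AND] = 0.581245 × 0.040041 × 0.28 = 0.006517
Rounded to 4 decimal places: P(Robot arm uncommanded motion) ≈ 0.0065.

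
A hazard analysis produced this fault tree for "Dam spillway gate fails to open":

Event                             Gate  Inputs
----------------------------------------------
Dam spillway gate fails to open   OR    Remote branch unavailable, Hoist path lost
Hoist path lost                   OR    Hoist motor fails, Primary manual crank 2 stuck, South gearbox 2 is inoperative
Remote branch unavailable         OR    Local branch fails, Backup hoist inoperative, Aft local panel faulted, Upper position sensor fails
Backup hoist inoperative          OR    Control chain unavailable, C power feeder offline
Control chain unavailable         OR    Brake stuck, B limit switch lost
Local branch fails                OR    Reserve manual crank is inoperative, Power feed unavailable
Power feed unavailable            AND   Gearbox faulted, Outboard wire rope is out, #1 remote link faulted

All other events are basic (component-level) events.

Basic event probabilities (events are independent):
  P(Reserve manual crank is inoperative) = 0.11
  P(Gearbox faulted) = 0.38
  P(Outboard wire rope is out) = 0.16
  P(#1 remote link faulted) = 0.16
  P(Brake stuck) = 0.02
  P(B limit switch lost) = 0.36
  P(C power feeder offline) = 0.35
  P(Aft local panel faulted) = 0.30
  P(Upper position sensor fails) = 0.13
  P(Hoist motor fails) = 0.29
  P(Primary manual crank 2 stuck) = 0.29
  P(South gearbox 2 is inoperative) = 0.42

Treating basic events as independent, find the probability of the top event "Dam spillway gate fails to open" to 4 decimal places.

P(Power feed unavailable) [AND] = 0.38 × 0.16 × 0.16 = 0.009728
P(Local branch fails) [OR] = 1 − (1−0.11) × (1−0.009728) = 0.118658
P(Control chain unavailable) [OR] = 1 − (1−0.02) × (1−0.36) = 0.372800
P(Backup hoist inoperative) [OR] = 1 − (1−0.372800) × (1−0.35) = 0.592320
P(Remote branch unavailable) [OR] = 1 − (1−0.118658) × (1−0.592320) × (1−0.30) × (1−0.13) = 0.781183
P(Hoist path lost) [OR] = 1 − (1−0.29) × (1−0.29) × (1−0.42) = 0.707622
P(Dam spillway gate fails to open) [OR] = 1 − (1−0.781183) × (1−0.707622) = 0.936023
Rounded to 4 decimal places: P(Dam spillway gate fails to open) ≈ 0.9360.

0.9360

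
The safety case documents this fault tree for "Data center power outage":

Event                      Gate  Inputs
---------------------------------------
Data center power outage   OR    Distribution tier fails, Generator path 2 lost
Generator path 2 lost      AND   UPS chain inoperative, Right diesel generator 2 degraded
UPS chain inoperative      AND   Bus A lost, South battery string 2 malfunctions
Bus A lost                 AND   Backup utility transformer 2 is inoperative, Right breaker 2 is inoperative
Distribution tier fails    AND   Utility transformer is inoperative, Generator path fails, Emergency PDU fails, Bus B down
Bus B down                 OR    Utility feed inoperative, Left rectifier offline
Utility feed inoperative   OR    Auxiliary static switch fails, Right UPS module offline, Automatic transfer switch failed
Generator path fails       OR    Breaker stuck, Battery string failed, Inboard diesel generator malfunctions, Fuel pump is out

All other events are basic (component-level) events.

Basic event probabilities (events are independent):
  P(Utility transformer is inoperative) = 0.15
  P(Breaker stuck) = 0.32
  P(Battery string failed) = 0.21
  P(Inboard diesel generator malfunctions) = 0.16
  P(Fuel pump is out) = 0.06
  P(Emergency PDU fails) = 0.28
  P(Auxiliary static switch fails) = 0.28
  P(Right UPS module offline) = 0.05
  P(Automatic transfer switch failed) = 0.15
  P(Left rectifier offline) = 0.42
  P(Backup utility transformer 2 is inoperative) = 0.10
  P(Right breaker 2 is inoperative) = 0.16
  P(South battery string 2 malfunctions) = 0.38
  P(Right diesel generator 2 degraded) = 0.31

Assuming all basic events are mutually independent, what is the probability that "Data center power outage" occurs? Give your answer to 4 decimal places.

P(Generator path fails) [OR] = 1 − (1−0.32) × (1−0.21) × (1−0.16) × (1−0.06) = 0.575827
P(Utility feed inoperative) [OR] = 1 − (1−0.28) × (1−0.05) × (1−0.15) = 0.418600
P(Bus B down) [OR] = 1 − (1−0.418600) × (1−0.42) = 0.662788
P(Distribution tier fails) [AND] = 0.15 × 0.575827 × 0.28 × 0.662788 = 0.016029
P(Bus A lost) [AND] = 0.10 × 0.16 = 0.016000
P(UPS chain inoperative) [AND] = 0.016000 × 0.38 = 0.006080
P(Generator path 2 lost) [AND] = 0.006080 × 0.31 = 0.001885
P(Data center power outage) [OR] = 1 − (1−0.016029) × (1−0.001885) = 0.017884
Rounded to 4 decimal places: P(Data center power outage) ≈ 0.0179.

0.0179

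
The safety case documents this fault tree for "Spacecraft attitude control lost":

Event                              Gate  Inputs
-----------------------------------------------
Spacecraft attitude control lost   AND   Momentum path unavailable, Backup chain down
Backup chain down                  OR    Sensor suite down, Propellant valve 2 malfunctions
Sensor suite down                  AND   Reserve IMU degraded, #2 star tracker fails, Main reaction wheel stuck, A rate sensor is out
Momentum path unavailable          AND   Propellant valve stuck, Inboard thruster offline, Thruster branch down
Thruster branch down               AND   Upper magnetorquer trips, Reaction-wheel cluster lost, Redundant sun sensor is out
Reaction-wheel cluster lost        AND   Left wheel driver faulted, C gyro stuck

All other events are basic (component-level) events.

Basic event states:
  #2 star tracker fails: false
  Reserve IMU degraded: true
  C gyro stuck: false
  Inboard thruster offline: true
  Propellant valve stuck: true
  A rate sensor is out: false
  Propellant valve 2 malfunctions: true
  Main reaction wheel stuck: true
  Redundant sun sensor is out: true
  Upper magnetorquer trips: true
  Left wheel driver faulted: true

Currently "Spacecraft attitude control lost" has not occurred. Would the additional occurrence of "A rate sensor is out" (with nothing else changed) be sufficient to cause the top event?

Counterfactual: set "A rate sensor is out" to occurred.
Reaction-wheel cluster lost [AND]: Left wheel driver faulted=occurs, C gyro stuck=not → not all inputs occur → does not occur.
Thruster branch down [AND]: Upper magnetorquer trips=occurs, Reaction-wheel cluster lost=not, Redundant sun sensor is out=occurs → not all inputs occur → does not occur.
Momentum path unavailable [AND]: Propellant valve stuck=occurs, Inboard thruster offline=occurs, Thruster branch down=not → not all inputs occur → does not occur.
Sensor suite down [AND]: Reserve IMU degraded=occurs, #2 star tracker fails=not, Main reaction wheel stuck=occurs, A rate sensor is out=occurs → not all inputs occur → does not occur.
Backup chain down [OR]: Sensor suite down=not, Propellant valve 2 malfunctions=occurs → at least one input occurs → occurs.
Spacecraft attitude control lost [AND]: Momentum path unavailable=not, Backup chain down=occurs → not all inputs occur → does not occur.

No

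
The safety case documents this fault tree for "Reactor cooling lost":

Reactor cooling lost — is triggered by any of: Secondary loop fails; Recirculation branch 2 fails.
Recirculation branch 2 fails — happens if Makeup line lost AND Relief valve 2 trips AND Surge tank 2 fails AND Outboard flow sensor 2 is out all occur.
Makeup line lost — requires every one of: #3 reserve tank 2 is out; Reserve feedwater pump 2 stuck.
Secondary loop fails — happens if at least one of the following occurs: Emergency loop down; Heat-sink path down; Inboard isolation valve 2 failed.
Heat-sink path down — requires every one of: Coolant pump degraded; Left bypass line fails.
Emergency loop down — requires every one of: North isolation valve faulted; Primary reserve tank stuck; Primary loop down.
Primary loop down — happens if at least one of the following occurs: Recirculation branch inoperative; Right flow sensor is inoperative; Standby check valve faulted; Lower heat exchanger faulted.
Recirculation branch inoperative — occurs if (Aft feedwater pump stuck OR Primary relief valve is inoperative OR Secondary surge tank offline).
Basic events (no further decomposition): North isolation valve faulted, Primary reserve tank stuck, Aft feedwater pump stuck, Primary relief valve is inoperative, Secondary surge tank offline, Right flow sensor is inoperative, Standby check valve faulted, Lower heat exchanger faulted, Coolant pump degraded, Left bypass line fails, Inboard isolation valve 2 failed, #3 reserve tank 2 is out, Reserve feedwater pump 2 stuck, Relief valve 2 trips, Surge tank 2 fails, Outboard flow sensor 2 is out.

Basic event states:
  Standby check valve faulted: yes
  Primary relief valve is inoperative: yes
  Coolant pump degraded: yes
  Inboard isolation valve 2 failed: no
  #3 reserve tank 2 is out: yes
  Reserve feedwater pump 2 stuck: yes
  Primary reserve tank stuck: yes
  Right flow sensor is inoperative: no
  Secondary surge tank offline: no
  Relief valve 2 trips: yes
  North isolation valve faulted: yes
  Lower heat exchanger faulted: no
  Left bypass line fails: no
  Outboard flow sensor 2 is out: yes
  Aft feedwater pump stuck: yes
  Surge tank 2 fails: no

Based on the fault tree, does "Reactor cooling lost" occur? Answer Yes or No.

Yes

Recirculation branch inoperative [OR]: Aft feedwater pump stuck=occurs, Primary relief valve is inoperative=occurs, Secondary surge tank offline=not → at least one input occurs → occurs.
Primary loop down [OR]: Recirculation branch inoperative=occurs, Right flow sensor is inoperative=not, Standby check valve faulted=occurs, Lower heat exchanger faulted=not → at least one input occurs → occurs.
Emergency loop down [AND]: North isolation valve faulted=occurs, Primary reserve tank stuck=occurs, Primary loop down=occurs → all inputs occur → occurs.
Heat-sink path down [AND]: Coolant pump degraded=occurs, Left bypass line fails=not → not all inputs occur → does not occur.
Secondary loop fails [OR]: Emergency loop down=occurs, Heat-sink path down=not, Inboard isolation valve 2 failed=not → at least one input occurs → occurs.
Makeup line lost [AND]: #3 reserve tank 2 is out=occurs, Reserve feedwater pump 2 stuck=occurs → all inputs occur → occurs.
Recirculation branch 2 fails [AND]: Makeup line lost=occurs, Relief valve 2 trips=occurs, Surge tank 2 fails=not, Outboard flow sensor 2 is out=occurs → not all inputs occur → does not occur.
Reactor cooling lost [OR]: Secondary loop fails=occurs, Recirculation branch 2 fails=not → at least one input occurs → occurs.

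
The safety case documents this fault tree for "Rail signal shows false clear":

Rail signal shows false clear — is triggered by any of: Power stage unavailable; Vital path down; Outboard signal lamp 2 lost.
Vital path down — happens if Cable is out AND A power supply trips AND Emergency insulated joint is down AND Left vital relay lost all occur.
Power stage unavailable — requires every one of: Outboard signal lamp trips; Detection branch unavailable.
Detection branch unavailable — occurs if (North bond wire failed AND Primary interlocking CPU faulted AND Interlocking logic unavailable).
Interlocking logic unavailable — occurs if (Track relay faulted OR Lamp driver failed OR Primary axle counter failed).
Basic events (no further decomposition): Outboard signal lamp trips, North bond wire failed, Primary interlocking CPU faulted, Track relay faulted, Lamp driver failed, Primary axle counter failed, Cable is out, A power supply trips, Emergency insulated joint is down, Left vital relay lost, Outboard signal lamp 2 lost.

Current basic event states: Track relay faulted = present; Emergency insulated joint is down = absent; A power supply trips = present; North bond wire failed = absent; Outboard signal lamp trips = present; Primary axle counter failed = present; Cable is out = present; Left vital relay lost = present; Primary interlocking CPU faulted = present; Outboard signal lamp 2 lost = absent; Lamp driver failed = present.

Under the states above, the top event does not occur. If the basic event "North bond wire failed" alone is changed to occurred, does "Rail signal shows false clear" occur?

Counterfactual: set "North bond wire failed" to occurred.
Interlocking logic unavailable [OR]: Track relay faulted=occurs, Lamp driver failed=occurs, Primary axle counter failed=occurs → at least one input occurs → occurs.
Detection branch unavailable [AND]: North bond wire failed=occurs, Primary interlocking CPU faulted=occurs, Interlocking logic unavailable=occurs → all inputs occur → occurs.
Power stage unavailable [AND]: Outboard signal lamp trips=occurs, Detection branch unavailable=occurs → all inputs occur → occurs.
Vital path down [AND]: Cable is out=occurs, A power supply trips=occurs, Emergency insulated joint is down=not, Left vital relay lost=occurs → not all inputs occur → does not occur.
Rail signal shows false clear [OR]: Power stage unavailable=occurs, Vital path down=not, Outboard signal lamp 2 lost=not → at least one input occurs → occurs.

Yes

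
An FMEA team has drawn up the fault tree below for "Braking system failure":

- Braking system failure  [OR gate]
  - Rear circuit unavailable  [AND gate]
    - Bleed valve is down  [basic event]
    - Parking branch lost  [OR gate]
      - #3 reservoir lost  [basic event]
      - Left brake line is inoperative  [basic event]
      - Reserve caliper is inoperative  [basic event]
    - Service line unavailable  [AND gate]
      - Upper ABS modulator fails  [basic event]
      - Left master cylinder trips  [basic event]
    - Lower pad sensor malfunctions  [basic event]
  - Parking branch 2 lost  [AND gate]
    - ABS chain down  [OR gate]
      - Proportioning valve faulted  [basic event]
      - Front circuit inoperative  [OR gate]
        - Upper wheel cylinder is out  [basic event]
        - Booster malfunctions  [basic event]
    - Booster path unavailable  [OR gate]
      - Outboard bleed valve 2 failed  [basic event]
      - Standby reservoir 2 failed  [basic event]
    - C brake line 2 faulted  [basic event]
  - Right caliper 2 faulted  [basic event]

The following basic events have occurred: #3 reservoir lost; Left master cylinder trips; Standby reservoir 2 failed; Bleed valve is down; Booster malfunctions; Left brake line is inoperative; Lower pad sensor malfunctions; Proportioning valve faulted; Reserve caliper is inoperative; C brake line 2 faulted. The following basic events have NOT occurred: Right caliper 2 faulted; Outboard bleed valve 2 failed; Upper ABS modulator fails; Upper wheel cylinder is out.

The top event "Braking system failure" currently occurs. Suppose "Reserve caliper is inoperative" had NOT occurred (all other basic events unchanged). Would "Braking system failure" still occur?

Yes

Counterfactual: set "Reserve caliper is inoperative" to not occurred.
Parking branch lost [OR]: #3 reservoir lost=occurs, Left brake line is inoperative=occurs, Reserve caliper is inoperative=not → at least one input occurs → occurs.
Service line unavailable [AND]: Upper ABS modulator fails=not, Left master cylinder trips=occurs → not all inputs occur → does not occur.
Rear circuit unavailable [AND]: Bleed valve is down=occurs, Parking branch lost=occurs, Service line unavailable=not, Lower pad sensor malfunctions=occurs → not all inputs occur → does not occur.
Front circuit inoperative [OR]: Upper wheel cylinder is out=not, Booster malfunctions=occurs → at least one input occurs → occurs.
ABS chain down [OR]: Proportioning valve faulted=occurs, Front circuit inoperative=occurs → at least one input occurs → occurs.
Booster path unavailable [OR]: Outboard bleed valve 2 failed=not, Standby reservoir 2 failed=occurs → at least one input occurs → occurs.
Parking branch 2 lost [AND]: ABS chain down=occurs, Booster path unavailable=occurs, C brake line 2 faulted=occurs → all inputs occur → occurs.
Braking system failure [OR]: Rear circuit unavailable=not, Parking branch 2 lost=occurs, Right caliper 2 faulted=not → at least one input occurs → occurs.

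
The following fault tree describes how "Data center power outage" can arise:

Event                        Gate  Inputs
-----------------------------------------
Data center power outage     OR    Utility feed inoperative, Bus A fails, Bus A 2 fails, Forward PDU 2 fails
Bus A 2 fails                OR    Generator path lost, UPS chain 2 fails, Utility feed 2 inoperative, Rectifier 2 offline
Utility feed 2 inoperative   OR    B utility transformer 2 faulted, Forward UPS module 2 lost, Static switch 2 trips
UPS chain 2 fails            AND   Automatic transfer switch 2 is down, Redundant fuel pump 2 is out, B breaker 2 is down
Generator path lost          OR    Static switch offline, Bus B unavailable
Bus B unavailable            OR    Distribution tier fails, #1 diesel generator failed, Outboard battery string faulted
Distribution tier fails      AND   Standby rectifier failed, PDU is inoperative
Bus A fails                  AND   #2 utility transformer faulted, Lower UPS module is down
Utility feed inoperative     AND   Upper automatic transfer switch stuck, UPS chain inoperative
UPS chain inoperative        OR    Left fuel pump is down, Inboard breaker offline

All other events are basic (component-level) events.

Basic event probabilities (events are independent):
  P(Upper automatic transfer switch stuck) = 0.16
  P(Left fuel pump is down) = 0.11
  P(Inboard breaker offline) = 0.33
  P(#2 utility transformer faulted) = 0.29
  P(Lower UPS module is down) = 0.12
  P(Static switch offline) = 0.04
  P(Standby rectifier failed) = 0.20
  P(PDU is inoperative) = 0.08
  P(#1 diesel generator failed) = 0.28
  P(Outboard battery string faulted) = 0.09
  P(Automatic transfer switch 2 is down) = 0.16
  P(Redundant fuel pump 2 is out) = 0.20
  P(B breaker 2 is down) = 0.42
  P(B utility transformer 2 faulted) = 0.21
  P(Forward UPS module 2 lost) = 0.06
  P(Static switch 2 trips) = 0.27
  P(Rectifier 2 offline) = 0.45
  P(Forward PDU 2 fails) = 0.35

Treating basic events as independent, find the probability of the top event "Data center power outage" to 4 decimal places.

0.8932

P(UPS chain inoperative) [OR] = 1 − (1−0.11) × (1−0.33) = 0.403700
P(Utility feed inoperative) [AND] = 0.16 × 0.403700 = 0.064592
P(Bus A fails) [AND] = 0.29 × 0.12 = 0.034800
P(Distribution tier fails) [AND] = 0.20 × 0.08 = 0.016000
P(Bus B unavailable) [OR] = 1 − (1−0.016000) × (1−0.28) × (1−0.09) = 0.355283
P(Generator path lost) [OR] = 1 − (1−0.04) × (1−0.355283) = 0.381072
P(UPS chain 2 fails) [AND] = 0.16 × 0.20 × 0.42 = 0.013440
P(Utility feed 2 inoperative) [OR] = 1 − (1−0.21) × (1−0.06) × (1−0.27) = 0.457902
P(Bus A 2 fails) [OR] = 1 − (1−0.381072) × (1−0.013440) × (1−0.457902) × (1−0.45) = 0.817944
P(Data center power outage) [OR] = 1 − (1−0.064592) × (1−0.034800) × (1−0.817944) × (1−0.35) = 0.893159
Rounded to 4 decimal places: P(Data center power outage) ≈ 0.8932.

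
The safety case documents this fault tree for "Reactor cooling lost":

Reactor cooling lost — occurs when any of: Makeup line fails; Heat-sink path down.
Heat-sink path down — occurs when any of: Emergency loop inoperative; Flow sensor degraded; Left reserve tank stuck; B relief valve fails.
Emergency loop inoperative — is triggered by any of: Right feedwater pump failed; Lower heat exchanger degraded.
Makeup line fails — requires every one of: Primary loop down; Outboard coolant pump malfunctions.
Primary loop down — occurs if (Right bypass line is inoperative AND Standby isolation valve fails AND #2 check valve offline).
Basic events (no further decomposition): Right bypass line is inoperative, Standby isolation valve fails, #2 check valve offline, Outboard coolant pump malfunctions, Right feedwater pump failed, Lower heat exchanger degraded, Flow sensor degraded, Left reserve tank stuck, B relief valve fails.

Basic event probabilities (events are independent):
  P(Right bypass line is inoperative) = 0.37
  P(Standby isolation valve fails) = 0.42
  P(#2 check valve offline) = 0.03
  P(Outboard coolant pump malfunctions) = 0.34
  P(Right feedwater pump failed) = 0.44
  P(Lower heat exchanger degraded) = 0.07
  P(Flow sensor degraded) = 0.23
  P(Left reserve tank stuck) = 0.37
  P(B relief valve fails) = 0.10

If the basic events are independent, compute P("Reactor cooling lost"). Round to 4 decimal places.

P(Primary loop down) [AND] = 0.37 × 0.42 × 0.03 = 0.004662
P(Makeup line fails) [AND] = 0.004662 × 0.34 = 0.001585
P(Emergency loop inoperative) [OR] = 1 − (1−0.44) × (1−0.07) = 0.479200
P(Heat-sink path down) [OR] = 1 − (1−0.479200) × (1−0.23) × (1−0.37) × (1−0.10) = 0.772624
P(Reactor cooling lost) [OR] = 1 − (1−0.001585) × (1−0.772624) = 0.772984
Rounded to 4 decimal places: P(Reactor cooling lost) ≈ 0.7730.

0.7730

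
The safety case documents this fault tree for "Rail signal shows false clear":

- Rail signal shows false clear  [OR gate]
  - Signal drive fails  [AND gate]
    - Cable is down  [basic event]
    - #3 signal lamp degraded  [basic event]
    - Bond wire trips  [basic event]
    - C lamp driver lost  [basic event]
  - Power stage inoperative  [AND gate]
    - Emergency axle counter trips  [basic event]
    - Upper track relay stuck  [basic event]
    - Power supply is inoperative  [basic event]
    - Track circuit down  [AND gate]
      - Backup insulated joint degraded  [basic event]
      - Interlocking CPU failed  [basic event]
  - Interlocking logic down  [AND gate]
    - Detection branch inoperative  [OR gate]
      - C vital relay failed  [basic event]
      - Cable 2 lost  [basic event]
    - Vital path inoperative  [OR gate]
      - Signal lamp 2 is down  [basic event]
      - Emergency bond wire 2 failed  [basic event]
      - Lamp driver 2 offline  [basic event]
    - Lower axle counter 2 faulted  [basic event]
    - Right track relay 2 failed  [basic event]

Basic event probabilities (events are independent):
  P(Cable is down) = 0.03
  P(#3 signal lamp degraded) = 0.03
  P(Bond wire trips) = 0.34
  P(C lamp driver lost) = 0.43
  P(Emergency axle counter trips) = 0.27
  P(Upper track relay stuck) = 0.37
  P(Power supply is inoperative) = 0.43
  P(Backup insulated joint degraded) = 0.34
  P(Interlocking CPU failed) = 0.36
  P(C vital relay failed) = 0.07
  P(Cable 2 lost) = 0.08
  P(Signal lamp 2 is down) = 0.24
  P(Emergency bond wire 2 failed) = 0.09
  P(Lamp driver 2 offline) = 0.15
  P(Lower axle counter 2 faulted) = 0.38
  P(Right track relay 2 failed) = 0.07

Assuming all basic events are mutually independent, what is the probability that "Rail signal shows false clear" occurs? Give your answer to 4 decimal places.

0.0070

P(Signal drive fails) [AND] = 0.03 × 0.03 × 0.34 × 0.43 = 0.000132
P(Track circuit down) [AND] = 0.34 × 0.36 = 0.122400
P(Power stage inoperative) [AND] = 0.27 × 0.37 × 0.43 × 0.122400 = 0.005258
P(Detection branch inoperative) [OR] = 1 − (1−0.07) × (1−0.08) = 0.144400
P(Vital path inoperative) [OR] = 1 − (1−0.24) × (1−0.09) × (1−0.15) = 0.412140
P(Interlocking logic down) [AND] = 0.144400 × 0.412140 × 0.38 × 0.07 = 0.001583
P(Rail signal shows false clear) [OR] = 1 − (1−0.000132) × (1−0.005258) × (1−0.001583) = 0.006964
Rounded to 4 decimal places: P(Rail signal shows false clear) ≈ 0.0070.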